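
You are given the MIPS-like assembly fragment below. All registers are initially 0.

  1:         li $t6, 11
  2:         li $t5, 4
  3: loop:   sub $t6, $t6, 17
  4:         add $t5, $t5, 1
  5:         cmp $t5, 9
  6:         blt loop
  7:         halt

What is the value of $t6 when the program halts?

after li $t6, 11: $t6=11
after li $t5, 4: $t5=4
after sub $t6, $t6, 17: $t6=11-17=-6
after add $t5, $t5, 1: $t5=4+1=5
cmp $t5, 9  (cmp 5,9)
blt loop: taken
after sub $t6, $t6, 17: $t6=(-6)-17=-23
after add $t5, $t5, 1: $t5=5+1=6
cmp $t5, 9  (cmp 6,9)
blt loop: taken
after sub $t6, $t6, 17: $t6=(-23)-17=-40
after add $t5, $t5, 1: $t5=6+1=7
cmp $t5, 9  (cmp 7,9)
blt loop: taken
after sub $t6, $t6, 17: $t6=(-40)-17=-57
after add $t5, $t5, 1: $t5=7+1=8
cmp $t5, 9  (cmp 8,9)
blt loop: taken
after sub $t6, $t6, 17: $t6=(-57)-17=-74
after add $t5, $t5, 1: $t5=8+1=9
cmp $t5, 9  (cmp 9,9)
blt loop: not taken
halt.

-74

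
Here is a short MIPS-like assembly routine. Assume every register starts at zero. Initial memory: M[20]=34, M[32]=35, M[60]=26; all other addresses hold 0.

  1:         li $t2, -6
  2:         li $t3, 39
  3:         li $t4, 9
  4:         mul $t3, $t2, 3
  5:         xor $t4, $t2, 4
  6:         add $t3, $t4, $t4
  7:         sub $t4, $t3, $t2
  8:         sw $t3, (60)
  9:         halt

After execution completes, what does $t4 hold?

$t2=-6
$t3=39
$t4=9
$t3=(-6)*3=-18
$t4=(-6)^4=-2
$t3=(-2)+(-2)=-4
$t4=(-4)-(-6)=2
sw $t3, (60) → M[60]=-4
halt.

2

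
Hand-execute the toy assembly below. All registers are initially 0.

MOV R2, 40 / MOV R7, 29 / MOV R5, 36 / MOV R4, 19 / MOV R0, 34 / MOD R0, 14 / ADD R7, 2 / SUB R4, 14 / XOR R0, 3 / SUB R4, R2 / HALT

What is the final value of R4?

R2=40
R7=29
R5=36
R4=19
R0=34
R0=34%14=6
R7=29+2=31
R4=19-14=5
R0=6^3=5
R4=5-40=-35
halt.

-35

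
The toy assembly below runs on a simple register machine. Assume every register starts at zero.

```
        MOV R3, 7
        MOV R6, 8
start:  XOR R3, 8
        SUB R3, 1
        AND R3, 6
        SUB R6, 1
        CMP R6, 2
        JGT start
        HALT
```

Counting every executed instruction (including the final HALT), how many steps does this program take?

39

R3=7
R6=8
R3=7^8=15
R3=15-1=14
R3=14&6=6
R6=8-1=7
CMP R6, 2  (cmp 7,2)
JGT start: taken
R3=6^8=14
R3=14-1=13
R3=13&6=4
R6=7-1=6
CMP R6, 2  (cmp 6,2)
JGT start: taken
R3=4^8=12
R3=12-1=11
R3=11&6=2
R6=6-1=5
CMP R6, 2  (cmp 5,2)
JGT start: taken
R3=2^8=10
R3=10-1=9
R3=9&6=0
R6=5-1=4
CMP R6, 2  (cmp 4,2)
JGT start: taken
R3=0^8=8
R3=8-1=7
R3=7&6=6
R6=4-1=3
CMP R6, 2  (cmp 3,2)
JGT start: taken
R3=6^8=14
R3=14-1=13
R3=13&6=4
R6=3-1=2
CMP R6, 2  (cmp 2,2)
JGT start: not taken
halt.
Total executed instructions: 39.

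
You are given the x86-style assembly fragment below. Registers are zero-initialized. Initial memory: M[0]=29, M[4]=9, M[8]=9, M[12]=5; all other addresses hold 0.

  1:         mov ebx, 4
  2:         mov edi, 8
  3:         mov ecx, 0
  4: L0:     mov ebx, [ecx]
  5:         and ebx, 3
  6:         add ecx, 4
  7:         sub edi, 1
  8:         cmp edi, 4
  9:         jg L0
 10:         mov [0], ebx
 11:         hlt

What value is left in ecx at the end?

ebx=4
edi=8
ecx=0
ebx=M[0]=29
ebx=29&3=1
ecx=0+4=4
edi=8-1=7
cmp edi, 4  (cmp 7,4)
jg L0: taken
ebx=M[4]=9
ebx=9&3=1
ecx=4+4=8
edi=7-1=6
cmp edi, 4  (cmp 6,4)
jg L0: taken
ebx=M[8]=9
ebx=9&3=1
ecx=8+4=12
edi=6-1=5
cmp edi, 4  (cmp 5,4)
jg L0: taken
ebx=M[12]=5
ebx=5&3=1
ecx=12+4=16
edi=5-1=4
cmp edi, 4  (cmp 4,4)
jg L0: not taken
mov [0], ebx → M[0]=1
halt.

16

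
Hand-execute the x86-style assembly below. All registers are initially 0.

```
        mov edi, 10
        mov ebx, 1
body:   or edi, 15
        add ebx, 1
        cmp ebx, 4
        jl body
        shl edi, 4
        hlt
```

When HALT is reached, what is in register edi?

edi=10
ebx=1
edi=10|15=15
ebx=1+1=2
cmp ebx, 4  (cmp 2,4)
jl body: taken
edi=15|15=15
ebx=2+1=3
cmp ebx, 4  (cmp 3,4)
jl body: taken
edi=15|15=15
ebx=3+1=4
cmp ebx, 4  (cmp 4,4)
jl body: not taken
edi=15<<4=240
halt.

240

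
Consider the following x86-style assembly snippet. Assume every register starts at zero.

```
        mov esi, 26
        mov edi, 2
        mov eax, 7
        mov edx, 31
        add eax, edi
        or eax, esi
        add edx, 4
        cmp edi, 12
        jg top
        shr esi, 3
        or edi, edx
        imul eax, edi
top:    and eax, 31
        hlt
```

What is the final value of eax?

mov esi, 26 → esi=26
mov edi, 2 → edi=2
mov eax, 7 → eax=7
mov edx, 31 → edx=31
add eax, edi → eax=7+2=9
or eax, esi → eax=9|26=27
add edx, 4 → edx=31+4=35
cmp edi, 12  (cmp 2,12)
jg top: not taken
shr esi, 3 → esi=26>>3=3
or edi, edx → edi=2|35=35
imul eax, edi → eax=27*35=945
and eax, 31 → eax=945&31=17
halt.

17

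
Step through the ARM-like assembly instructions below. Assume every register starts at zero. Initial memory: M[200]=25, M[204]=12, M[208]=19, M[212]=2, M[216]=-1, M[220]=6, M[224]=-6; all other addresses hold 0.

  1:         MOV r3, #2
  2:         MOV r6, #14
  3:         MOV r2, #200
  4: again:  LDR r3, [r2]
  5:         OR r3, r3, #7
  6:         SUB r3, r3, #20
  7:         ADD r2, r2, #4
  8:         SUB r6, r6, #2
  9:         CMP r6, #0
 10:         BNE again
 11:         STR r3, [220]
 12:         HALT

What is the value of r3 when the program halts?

MOV r3, #2 → r3=2
MOV r6, #14 → r6=14
MOV r2, #200 → r2=200
LDR r3, [r2] → r3=M[200]=25
OR r3, r3, #7 → r3=25|7=31
SUB r3, r3, #20 → r3=31-20=11
ADD r2, r2, #4 → r2=200+4=204
SUB r6, r6, #2 → r6=14-2=12
CMP r6, #0  (cmp 12,0)
BNE again: taken
LDR r3, [r2] → r3=M[204]=12
OR r3, r3, #7 → r3=12|7=15
SUB r3, r3, #20 → r3=15-20=-5
ADD r2, r2, #4 → r2=204+4=208
SUB r6, r6, #2 → r6=12-2=10
CMP r6, #0  (cmp 10,0)
BNE again: taken
LDR r3, [r2] → r3=M[208]=19
OR r3, r3, #7 → r3=19|7=23
SUB r3, r3, #20 → r3=23-20=3
ADD r2, r2, #4 → r2=208+4=212
SUB r6, r6, #2 → r6=10-2=8
CMP r6, #0  (cmp 8,0)
BNE again: taken
LDR r3, [r2] → r3=M[212]=2
OR r3, r3, #7 → r3=2|7=7
SUB r3, r3, #20 → r3=7-20=-13
ADD r2, r2, #4 → r2=212+4=216
SUB r6, r6, #2 → r6=8-2=6
CMP r6, #0  (cmp 6,0)
BNE again: taken
LDR r3, [r2] → r3=M[216]=-1
OR r3, r3, #7 → r3=(-1)|7=-1
SUB r3, r3, #20 → r3=(-1)-20=-21
ADD r2, r2, #4 → r2=216+4=220
SUB r6, r6, #2 → r6=6-2=4
CMP r6, #0  (cmp 4,0)
BNE again: taken
LDR r3, [r2] → r3=M[220]=6
OR r3, r3, #7 → r3=6|7=7
SUB r3, r3, #20 → r3=7-20=-13
ADD r2, r2, #4 → r2=220+4=224
SUB r6, r6, #2 → r6=4-2=2
CMP r6, #0  (cmp 2,0)
BNE again: taken
LDR r3, [r2] → r3=M[224]=-6
OR r3, r3, #7 → r3=(-6)|7=-1
SUB r3, r3, #20 → r3=(-1)-20=-21
ADD r2, r2, #4 → r2=224+4=228
SUB r6, r6, #2 → r6=2-2=0
CMP r6, #0  (cmp 0,0)
BNE again: not taken
STR r3, [220] → M[220]=-21
halt.

-21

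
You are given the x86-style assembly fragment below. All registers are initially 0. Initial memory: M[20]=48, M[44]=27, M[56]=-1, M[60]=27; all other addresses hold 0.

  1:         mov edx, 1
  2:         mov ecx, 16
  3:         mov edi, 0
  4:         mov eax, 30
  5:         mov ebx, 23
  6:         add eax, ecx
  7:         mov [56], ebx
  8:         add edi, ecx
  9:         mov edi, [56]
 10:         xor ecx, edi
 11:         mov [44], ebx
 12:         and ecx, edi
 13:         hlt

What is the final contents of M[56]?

mov edx, 1 → edx=1
mov ecx, 16 → ecx=16
mov edi, 0 → edi=0
mov eax, 30 → eax=30
mov ebx, 23 → ebx=23
add eax, ecx → eax=30+16=46
mov [56], ebx → M[56]=23
add edi, ecx → edi=0+16=16
mov edi, [56] → edi=M[56]=23
xor ecx, edi → ecx=16^23=7
mov [44], ebx → M[44]=23
and ecx, edi → ecx=7&23=7
halt.

23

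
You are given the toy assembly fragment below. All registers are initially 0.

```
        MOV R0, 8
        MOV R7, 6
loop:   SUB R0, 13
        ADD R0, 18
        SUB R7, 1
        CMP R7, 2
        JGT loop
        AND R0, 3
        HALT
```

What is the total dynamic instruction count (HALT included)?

after MOV R0, 8: R0=8
after MOV R7, 6: R7=6
after SUB R0, 13: R0=8-13=-5
after ADD R0, 18: R0=(-5)+18=13
after SUB R7, 1: R7=6-1=5
CMP R7, 2  (cmp 5,2)
JGT loop: taken
after SUB R0, 13: R0=13-13=0
after ADD R0, 18: R0=0+18=18
after SUB R7, 1: R7=5-1=4
CMP R7, 2  (cmp 4,2)
JGT loop: taken
after SUB R0, 13: R0=18-13=5
after ADD R0, 18: R0=5+18=23
after SUB R7, 1: R7=4-1=3
CMP R7, 2  (cmp 3,2)
JGT loop: taken
after SUB R0, 13: R0=23-13=10
after ADD R0, 18: R0=10+18=28
after SUB R7, 1: R7=3-1=2
CMP R7, 2  (cmp 2,2)
JGT loop: not taken
after AND R0, 3: R0=28&3=0
halt.
Total executed instructions: 24.

24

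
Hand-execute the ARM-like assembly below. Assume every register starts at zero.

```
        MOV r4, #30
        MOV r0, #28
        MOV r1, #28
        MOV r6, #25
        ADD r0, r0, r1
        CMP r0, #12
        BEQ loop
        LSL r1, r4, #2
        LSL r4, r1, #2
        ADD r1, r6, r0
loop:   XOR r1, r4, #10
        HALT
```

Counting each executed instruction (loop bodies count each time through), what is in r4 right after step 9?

480

r4=30
r0=28
r1=28
r6=25
r0=28+28=56
CMP r0, #12  (cmp 56,12)
BEQ loop: not taken
r1=30<<2=120
r4=120<<2=480
After step 9: r4 = 480.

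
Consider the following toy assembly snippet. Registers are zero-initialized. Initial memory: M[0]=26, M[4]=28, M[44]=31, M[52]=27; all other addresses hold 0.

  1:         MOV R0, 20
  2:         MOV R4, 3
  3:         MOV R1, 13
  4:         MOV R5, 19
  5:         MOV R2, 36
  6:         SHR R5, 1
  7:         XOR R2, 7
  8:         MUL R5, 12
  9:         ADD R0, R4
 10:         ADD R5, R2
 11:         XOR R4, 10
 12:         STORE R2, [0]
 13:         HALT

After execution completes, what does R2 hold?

35

R0=20
R4=3
R1=13
R5=19
R2=36
R5=19>>1=9
R2=36^7=35
R5=9*12=108
R0=20+3=23
R5=108+35=143
R4=3^10=9
STORE R2, [0] → M[0]=35
halt.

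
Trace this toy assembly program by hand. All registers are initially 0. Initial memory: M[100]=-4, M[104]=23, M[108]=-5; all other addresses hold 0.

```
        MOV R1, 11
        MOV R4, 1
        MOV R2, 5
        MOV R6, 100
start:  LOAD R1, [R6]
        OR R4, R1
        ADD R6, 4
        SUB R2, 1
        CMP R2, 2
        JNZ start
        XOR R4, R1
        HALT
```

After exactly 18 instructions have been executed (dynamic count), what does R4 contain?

-1

after MOV R1, 11: R1=11
after MOV R4, 1: R4=1
after MOV R2, 5: R2=5
after MOV R6, 100: R6=100
after LOAD R1, [R6]: R1=M[100]=-4
after OR R4, R1: R4=1|(-4)=-3
after ADD R6, 4: R6=100+4=104
after SUB R2, 1: R2=5-1=4
CMP R2, 2  (cmp 4,2)
JNZ start: taken
after LOAD R1, [R6]: R1=M[104]=23
after OR R4, R1: R4=(-3)|23=-1
after ADD R6, 4: R6=104+4=108
after SUB R2, 1: R2=4-1=3
CMP R2, 2  (cmp 3,2)
JNZ start: taken
after LOAD R1, [R6]: R1=M[108]=-5
after OR R4, R1: R4=(-1)|(-5)=-1
After step 18: R4 = -1.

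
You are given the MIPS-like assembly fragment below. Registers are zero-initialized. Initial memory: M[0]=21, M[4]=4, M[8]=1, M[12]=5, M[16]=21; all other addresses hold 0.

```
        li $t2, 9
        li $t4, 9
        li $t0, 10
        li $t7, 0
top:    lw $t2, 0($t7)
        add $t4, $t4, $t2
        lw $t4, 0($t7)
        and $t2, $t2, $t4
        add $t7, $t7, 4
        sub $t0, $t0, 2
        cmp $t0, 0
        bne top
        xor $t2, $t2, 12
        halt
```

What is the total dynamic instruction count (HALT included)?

46

li $t2, 9 → $t2=9
li $t4, 9 → $t4=9
li $t0, 10 → $t0=10
li $t7, 0 → $t7=0
lw $t2, 0($t7) → $t2=M[0]=21
add $t4, $t4, $t2 → $t4=9+21=30
lw $t4, 0($t7) → $t4=M[0]=21
and $t2, $t2, $t4 → $t2=21&21=21
add $t7, $t7, 4 → $t7=0+4=4
sub $t0, $t0, 2 → $t0=10-2=8
cmp $t0, 0  (cmp 8,0)
bne top: taken
lw $t2, 0($t7) → $t2=M[4]=4
add $t4, $t4, $t2 → $t4=21+4=25
lw $t4, 0($t7) → $t4=M[4]=4
and $t2, $t2, $t4 → $t2=4&4=4
add $t7, $t7, 4 → $t7=4+4=8
sub $t0, $t0, 2 → $t0=8-2=6
cmp $t0, 0  (cmp 6,0)
bne top: taken
lw $t2, 0($t7) → $t2=M[8]=1
add $t4, $t4, $t2 → $t4=4+1=5
lw $t4, 0($t7) → $t4=M[8]=1
and $t2, $t2, $t4 → $t2=1&1=1
add $t7, $t7, 4 → $t7=8+4=12
sub $t0, $t0, 2 → $t0=6-2=4
cmp $t0, 0  (cmp 4,0)
bne top: taken
lw $t2, 0($t7) → $t2=M[12]=5
add $t4, $t4, $t2 → $t4=1+5=6
lw $t4, 0($t7) → $t4=M[12]=5
and $t2, $t2, $t4 → $t2=5&5=5
add $t7, $t7, 4 → $t7=12+4=16
sub $t0, $t0, 2 → $t0=4-2=2
cmp $t0, 0  (cmp 2,0)
bne top: taken
lw $t2, 0($t7) → $t2=M[16]=21
add $t4, $t4, $t2 → $t4=5+21=26
lw $t4, 0($t7) → $t4=M[16]=21
and $t2, $t2, $t4 → $t2=21&21=21
add $t7, $t7, 4 → $t7=16+4=20
sub $t0, $t0, 2 → $t0=2-2=0
cmp $t0, 0  (cmp 0,0)
bne top: not taken
xor $t2, $t2, 12 → $t2=21^12=25
halt.
Total executed instructions: 46.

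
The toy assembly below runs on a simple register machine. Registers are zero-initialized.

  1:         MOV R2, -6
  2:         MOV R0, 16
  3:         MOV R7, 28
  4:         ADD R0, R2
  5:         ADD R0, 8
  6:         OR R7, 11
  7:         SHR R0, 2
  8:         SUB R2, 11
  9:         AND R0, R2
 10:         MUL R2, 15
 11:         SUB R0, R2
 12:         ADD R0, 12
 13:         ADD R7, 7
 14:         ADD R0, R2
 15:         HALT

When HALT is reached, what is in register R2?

MOV R2, -6 → R2=-6
MOV R0, 16 → R0=16
MOV R7, 28 → R7=28
ADD R0, R2 → R0=16+(-6)=10
ADD R0, 8 → R0=10+8=18
OR R7, 11 → R7=28|11=31
SHR R0, 2 → R0=18>>2=4
SUB R2, 11 → R2=(-6)-11=-17
AND R0, R2 → R0=4&(-17)=4
MUL R2, 15 → R2=(-17)*15=-255
SUB R0, R2 → R0=4-(-255)=259
ADD R0, 12 → R0=259+12=271
ADD R7, 7 → R7=31+7=38
ADD R0, R2 → R0=271+(-255)=16
halt.

-255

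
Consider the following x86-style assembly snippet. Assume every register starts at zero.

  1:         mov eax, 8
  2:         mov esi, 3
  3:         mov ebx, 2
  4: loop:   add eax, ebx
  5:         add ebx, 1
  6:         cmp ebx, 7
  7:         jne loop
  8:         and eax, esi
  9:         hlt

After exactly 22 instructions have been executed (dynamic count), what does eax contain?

28

eax=8
esi=3
ebx=2
eax=8+2=10
ebx=2+1=3
cmp ebx, 7  (cmp 3,7)
jne loop: taken
eax=10+3=13
ebx=3+1=4
cmp ebx, 7  (cmp 4,7)
jne loop: taken
eax=13+4=17
ebx=4+1=5
cmp ebx, 7  (cmp 5,7)
jne loop: taken
eax=17+5=22
ebx=5+1=6
cmp ebx, 7  (cmp 6,7)
jne loop: taken
eax=22+6=28
ebx=6+1=7
cmp ebx, 7  (cmp 7,7)
After step 22: eax = 28.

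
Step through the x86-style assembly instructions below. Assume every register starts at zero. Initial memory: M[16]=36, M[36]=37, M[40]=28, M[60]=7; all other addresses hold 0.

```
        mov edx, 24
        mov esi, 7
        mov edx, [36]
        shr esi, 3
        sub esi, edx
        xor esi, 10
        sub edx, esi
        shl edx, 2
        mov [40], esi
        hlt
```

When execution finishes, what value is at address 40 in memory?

-47

after mov edx, 24: edx=24
after mov esi, 7: esi=7
after mov edx, [36]: edx=M[36]=37
after shr esi, 3: esi=7>>3=0
after sub esi, edx: esi=0-37=-37
after xor esi, 10: esi=(-37)^10=-47
after sub edx, esi: edx=37-(-47)=84
after shl edx, 2: edx=84<<2=336
mov [40], esi → M[40]=-47
halt.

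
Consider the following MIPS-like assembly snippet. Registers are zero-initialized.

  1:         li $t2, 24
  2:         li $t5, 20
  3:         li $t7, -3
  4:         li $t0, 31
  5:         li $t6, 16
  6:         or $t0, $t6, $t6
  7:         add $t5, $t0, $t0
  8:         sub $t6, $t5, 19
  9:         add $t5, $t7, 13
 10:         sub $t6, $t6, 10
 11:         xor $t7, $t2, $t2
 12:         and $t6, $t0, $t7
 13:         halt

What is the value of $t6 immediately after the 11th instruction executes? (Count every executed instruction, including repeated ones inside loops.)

3

li $t2, 24 → $t2=24
li $t5, 20 → $t5=20
li $t7, -3 → $t7=-3
li $t0, 31 → $t0=31
li $t6, 16 → $t6=16
or $t0, $t6, $t6 → $t0=16|16=16
add $t5, $t0, $t0 → $t5=16+16=32
sub $t6, $t5, 19 → $t6=32-19=13
add $t5, $t7, 13 → $t5=(-3)+13=10
sub $t6, $t6, 10 → $t6=13-10=3
xor $t7, $t2, $t2 → $t7=24^24=0
After step 11: $t6 = 3.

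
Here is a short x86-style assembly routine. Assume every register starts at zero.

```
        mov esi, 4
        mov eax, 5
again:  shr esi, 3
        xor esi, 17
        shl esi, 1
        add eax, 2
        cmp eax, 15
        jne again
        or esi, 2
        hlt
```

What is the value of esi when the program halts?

42

mov esi, 4 → esi=4
mov eax, 5 → eax=5
shr esi, 3 → esi=4>>3=0
xor esi, 17 → esi=0^17=17
shl esi, 1 → esi=17<<1=34
add eax, 2 → eax=5+2=7
cmp eax, 15  (cmp 7,15)
jne again: taken
shr esi, 3 → esi=34>>3=4
xor esi, 17 → esi=4^17=21
shl esi, 1 → esi=21<<1=42
add eax, 2 → eax=7+2=9
cmp eax, 15  (cmp 9,15)
jne again: taken
shr esi, 3 → esi=42>>3=5
xor esi, 17 → esi=5^17=20
shl esi, 1 → esi=20<<1=40
add eax, 2 → eax=9+2=11
cmp eax, 15  (cmp 11,15)
jne again: taken
shr esi, 3 → esi=40>>3=5
xor esi, 17 → esi=5^17=20
shl esi, 1 → esi=20<<1=40
add eax, 2 → eax=11+2=13
cmp eax, 15  (cmp 13,15)
jne again: taken
shr esi, 3 → esi=40>>3=5
xor esi, 17 → esi=5^17=20
shl esi, 1 → esi=20<<1=40
add eax, 2 → eax=13+2=15
cmp eax, 15  (cmp 15,15)
jne again: not taken
or esi, 2 → esi=40|2=42
halt.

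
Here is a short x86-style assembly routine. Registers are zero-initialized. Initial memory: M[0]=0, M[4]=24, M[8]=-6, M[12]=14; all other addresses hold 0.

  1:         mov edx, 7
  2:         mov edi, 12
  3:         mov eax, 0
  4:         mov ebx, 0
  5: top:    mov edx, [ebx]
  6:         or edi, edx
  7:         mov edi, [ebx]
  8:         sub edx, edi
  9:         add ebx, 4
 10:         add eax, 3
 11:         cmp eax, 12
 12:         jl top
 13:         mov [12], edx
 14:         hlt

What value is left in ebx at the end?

after mov edx, 7: edx=7
after mov edi, 12: edi=12
after mov eax, 0: eax=0
after mov ebx, 0: ebx=0
after mov edx, [ebx]: edx=M[0]=0
after or edi, edx: edi=12|0=12
after mov edi, [ebx]: edi=M[0]=0
after sub edx, edi: edx=0-0=0
after add ebx, 4: ebx=0+4=4
after add eax, 3: eax=0+3=3
cmp eax, 12  (cmp 3,12)
jl top: taken
after mov edx, [ebx]: edx=M[4]=24
after or edi, edx: edi=0|24=24
after mov edi, [ebx]: edi=M[4]=24
after sub edx, edi: edx=24-24=0
after add ebx, 4: ebx=4+4=8
after add eax, 3: eax=3+3=6
cmp eax, 12  (cmp 6,12)
jl top: taken
after mov edx, [ebx]: edx=M[8]=-6
after or edi, edx: edi=24|(-6)=-6
after mov edi, [ebx]: edi=M[8]=-6
after sub edx, edi: edx=(-6)-(-6)=0
after add ebx, 4: ebx=8+4=12
after add eax, 3: eax=6+3=9
cmp eax, 12  (cmp 9,12)
jl top: taken
after mov edx, [ebx]: edx=M[12]=14
after or edi, edx: edi=(-6)|14=-2
after mov edi, [ebx]: edi=M[12]=14
after sub edx, edi: edx=14-14=0
after add ebx, 4: ebx=12+4=16
after add eax, 3: eax=9+3=12
cmp eax, 12  (cmp 12,12)
jl top: not taken
mov [12], edx → M[12]=0
halt.

16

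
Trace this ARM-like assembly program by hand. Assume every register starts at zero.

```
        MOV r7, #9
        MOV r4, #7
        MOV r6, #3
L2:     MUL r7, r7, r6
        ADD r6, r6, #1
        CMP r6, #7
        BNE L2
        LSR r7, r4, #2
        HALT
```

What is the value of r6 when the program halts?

7

r7=9
r4=7
r6=3
r7=9*3=27
r6=3+1=4
CMP r6, #7  (cmp 4,7)
BNE L2: taken
r7=27*4=108
r6=4+1=5
CMP r6, #7  (cmp 5,7)
BNE L2: taken
r7=108*5=540
r6=5+1=6
CMP r6, #7  (cmp 6,7)
BNE L2: taken
r7=540*6=3240
r6=6+1=7
CMP r6, #7  (cmp 7,7)
BNE L2: not taken
r7=7>>2=1
halt.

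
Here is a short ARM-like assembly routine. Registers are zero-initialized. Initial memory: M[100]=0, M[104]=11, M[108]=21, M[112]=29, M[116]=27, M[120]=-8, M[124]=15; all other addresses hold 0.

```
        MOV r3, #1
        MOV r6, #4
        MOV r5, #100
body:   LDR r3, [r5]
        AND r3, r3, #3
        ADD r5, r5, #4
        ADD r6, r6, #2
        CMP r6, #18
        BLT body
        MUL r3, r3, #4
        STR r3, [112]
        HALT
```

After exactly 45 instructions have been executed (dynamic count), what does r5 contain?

128

MOV r3, #1 → r3=1
MOV r6, #4 → r6=4
MOV r5, #100 → r5=100
LDR r3, [r5] → r3=M[100]=0
AND r3, r3, #3 → r3=0&3=0
ADD r5, r5, #4 → r5=100+4=104
ADD r6, r6, #2 → r6=4+2=6
CMP r6, #18  (cmp 6,18)
BLT body: taken
LDR r3, [r5] → r3=M[104]=11
AND r3, r3, #3 → r3=11&3=3
ADD r5, r5, #4 → r5=104+4=108
ADD r6, r6, #2 → r6=6+2=8
CMP r6, #18  (cmp 8,18)
BLT body: taken
LDR r3, [r5] → r3=M[108]=21
AND r3, r3, #3 → r3=21&3=1
ADD r5, r5, #4 → r5=108+4=112
ADD r6, r6, #2 → r6=8+2=10
CMP r6, #18  (cmp 10,18)
BLT body: taken
LDR r3, [r5] → r3=M[112]=29
AND r3, r3, #3 → r3=29&3=1
ADD r5, r5, #4 → r5=112+4=116
ADD r6, r6, #2 → r6=10+2=12
CMP r6, #18  (cmp 12,18)
BLT body: taken
LDR r3, [r5] → r3=M[116]=27
AND r3, r3, #3 → r3=27&3=3
ADD r5, r5, #4 → r5=116+4=120
ADD r6, r6, #2 → r6=12+2=14
CMP r6, #18  (cmp 14,18)
BLT body: taken
LDR r3, [r5] → r3=M[120]=-8
AND r3, r3, #3 → r3=(-8)&3=0
ADD r5, r5, #4 → r5=120+4=124
ADD r6, r6, #2 → r6=14+2=16
CMP r6, #18  (cmp 16,18)
BLT body: taken
LDR r3, [r5] → r3=M[124]=15
AND r3, r3, #3 → r3=15&3=3
ADD r5, r5, #4 → r5=124+4=128
ADD r6, r6, #2 → r6=16+2=18
CMP r6, #18  (cmp 18,18)
BLT body: not taken
After step 45: r5 = 128.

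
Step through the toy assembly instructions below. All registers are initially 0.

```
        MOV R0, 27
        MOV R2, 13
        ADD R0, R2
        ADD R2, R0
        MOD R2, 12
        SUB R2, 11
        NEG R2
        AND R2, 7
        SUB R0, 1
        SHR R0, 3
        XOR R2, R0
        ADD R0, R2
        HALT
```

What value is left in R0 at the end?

after MOV R0, 27: R0=27
after MOV R2, 13: R2=13
after ADD R0, R2: R0=27+13=40
after ADD R2, R0: R2=13+40=53
after MOD R2, 12: R2=53%12=5
after SUB R2, 11: R2=5-11=-6
after NEG R2: R2=-(-6)=6
after AND R2, 7: R2=6&7=6
after SUB R0, 1: R0=40-1=39
after SHR R0, 3: R0=39>>3=4
after XOR R2, R0: R2=6^4=2
after ADD R0, R2: R0=4+2=6
halt.

6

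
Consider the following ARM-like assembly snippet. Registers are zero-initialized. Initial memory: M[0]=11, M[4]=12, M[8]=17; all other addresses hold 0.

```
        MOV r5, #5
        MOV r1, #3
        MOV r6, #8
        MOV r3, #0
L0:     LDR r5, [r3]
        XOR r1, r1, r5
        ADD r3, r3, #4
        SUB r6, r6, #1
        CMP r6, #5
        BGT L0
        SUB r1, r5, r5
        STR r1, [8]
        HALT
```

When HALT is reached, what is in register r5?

r5=5
r1=3
r6=8
r3=0
r5=M[0]=11
r1=3^11=8
r3=0+4=4
r6=8-1=7
CMP r6, #5  (cmp 7,5)
BGT L0: taken
r5=M[4]=12
r1=8^12=4
r3=4+4=8
r6=7-1=6
CMP r6, #5  (cmp 6,5)
BGT L0: taken
r5=M[8]=17
r1=4^17=21
r3=8+4=12
r6=6-1=5
CMP r6, #5  (cmp 5,5)
BGT L0: not taken
r1=17-17=0
STR r1, [8] → M[8]=0
halt.

17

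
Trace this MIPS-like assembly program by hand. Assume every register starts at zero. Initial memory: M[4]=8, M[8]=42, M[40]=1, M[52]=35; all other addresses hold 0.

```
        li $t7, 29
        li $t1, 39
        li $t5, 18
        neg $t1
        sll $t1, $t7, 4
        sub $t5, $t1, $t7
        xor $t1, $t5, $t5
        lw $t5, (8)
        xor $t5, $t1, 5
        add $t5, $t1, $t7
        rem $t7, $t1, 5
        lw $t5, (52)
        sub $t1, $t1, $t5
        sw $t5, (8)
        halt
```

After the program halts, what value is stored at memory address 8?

35

$t7=29
$t1=39
$t5=18
$t1=-(39)=-39
$t1=29<<4=464
$t5=464-29=435
$t1=435^435=0
$t5=M[8]=42
$t5=0^5=5
$t5=0+29=29
$t7=0%5=0
$t5=M[52]=35
$t1=0-35=-35
sw $t5, (8) → M[8]=35
halt.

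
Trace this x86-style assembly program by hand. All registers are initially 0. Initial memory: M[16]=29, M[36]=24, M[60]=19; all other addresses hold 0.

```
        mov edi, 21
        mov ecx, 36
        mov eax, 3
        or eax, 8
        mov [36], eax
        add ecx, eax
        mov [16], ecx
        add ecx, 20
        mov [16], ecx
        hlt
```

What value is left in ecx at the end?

67

after mov edi, 21: edi=21
after mov ecx, 36: ecx=36
after mov eax, 3: eax=3
after or eax, 8: eax=3|8=11
mov [36], eax → M[36]=11
after add ecx, eax: ecx=36+11=47
mov [16], ecx → M[16]=47
after add ecx, 20: ecx=47+20=67
mov [16], ecx → M[16]=67
halt.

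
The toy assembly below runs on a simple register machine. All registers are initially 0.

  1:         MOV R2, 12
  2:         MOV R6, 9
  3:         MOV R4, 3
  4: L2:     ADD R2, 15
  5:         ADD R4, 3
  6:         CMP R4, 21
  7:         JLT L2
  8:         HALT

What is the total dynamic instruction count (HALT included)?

after MOV R2, 12: R2=12
after MOV R6, 9: R6=9
after MOV R4, 3: R4=3
after ADD R2, 15: R2=12+15=27
after ADD R4, 3: R4=3+3=6
CMP R4, 21  (cmp 6,21)
JLT L2: taken
after ADD R2, 15: R2=27+15=42
after ADD R4, 3: R4=6+3=9
CMP R4, 21  (cmp 9,21)
JLT L2: taken
after ADD R2, 15: R2=42+15=57
after ADD R4, 3: R4=9+3=12
CMP R4, 21  (cmp 12,21)
JLT L2: taken
after ADD R2, 15: R2=57+15=72
after ADD R4, 3: R4=12+3=15
CMP R4, 21  (cmp 15,21)
JLT L2: taken
after ADD R2, 15: R2=72+15=87
after ADD R4, 3: R4=15+3=18
CMP R4, 21  (cmp 18,21)
JLT L2: taken
after ADD R2, 15: R2=87+15=102
after ADD R4, 3: R4=18+3=21
CMP R4, 21  (cmp 21,21)
JLT L2: not taken
halt.
Total executed instructions: 28.

28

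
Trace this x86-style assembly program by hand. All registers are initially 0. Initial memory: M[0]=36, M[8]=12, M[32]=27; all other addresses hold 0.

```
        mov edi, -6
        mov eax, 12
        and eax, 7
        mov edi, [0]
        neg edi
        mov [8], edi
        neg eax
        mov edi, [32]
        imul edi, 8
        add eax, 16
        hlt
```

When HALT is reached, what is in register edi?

216

after mov edi, -6: edi=-6
after mov eax, 12: eax=12
after and eax, 7: eax=12&7=4
after mov edi, [0]: edi=M[0]=36
after neg edi: edi=-(36)=-36
mov [8], edi → M[8]=-36
after neg eax: eax=-(4)=-4
after mov edi, [32]: edi=M[32]=27
after imul edi, 8: edi=27*8=216
after add eax, 16: eax=(-4)+16=12
halt.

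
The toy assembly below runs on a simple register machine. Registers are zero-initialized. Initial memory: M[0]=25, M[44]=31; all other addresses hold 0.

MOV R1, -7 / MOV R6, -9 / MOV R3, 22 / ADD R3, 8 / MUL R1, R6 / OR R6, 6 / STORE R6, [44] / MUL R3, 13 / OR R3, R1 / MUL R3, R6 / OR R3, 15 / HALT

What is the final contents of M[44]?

-9

MOV R1, -7 → R1=-7
MOV R6, -9 → R6=-9
MOV R3, 22 → R3=22
ADD R3, 8 → R3=22+8=30
MUL R1, R6 → R1=(-7)*(-9)=63
OR R6, 6 → R6=(-9)|6=-9
STORE R6, [44] → M[44]=-9
MUL R3, 13 → R3=30*13=390
OR R3, R1 → R3=390|63=447
MUL R3, R6 → R3=447*(-9)=-4023
OR R3, 15 → R3=(-4023)|15=-4017
halt.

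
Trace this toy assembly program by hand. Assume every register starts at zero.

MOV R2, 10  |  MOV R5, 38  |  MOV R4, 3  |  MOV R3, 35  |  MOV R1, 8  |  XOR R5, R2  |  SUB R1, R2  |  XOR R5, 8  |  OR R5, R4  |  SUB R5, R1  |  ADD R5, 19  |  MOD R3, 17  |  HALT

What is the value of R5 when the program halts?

60

MOV R2, 10 → R2=10
MOV R5, 38 → R5=38
MOV R4, 3 → R4=3
MOV R3, 35 → R3=35
MOV R1, 8 → R1=8
XOR R5, R2 → R5=38^10=44
SUB R1, R2 → R1=8-10=-2
XOR R5, 8 → R5=44^8=36
OR R5, R4 → R5=36|3=39
SUB R5, R1 → R5=39-(-2)=41
ADD R5, 19 → R5=41+19=60
MOD R3, 17 → R3=35%17=1
halt.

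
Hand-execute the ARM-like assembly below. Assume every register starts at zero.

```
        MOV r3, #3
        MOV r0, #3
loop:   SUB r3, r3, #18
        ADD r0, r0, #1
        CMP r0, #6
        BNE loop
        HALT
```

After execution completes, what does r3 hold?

after MOV r3, #3: r3=3
after MOV r0, #3: r0=3
after SUB r3, r3, #18: r3=3-18=-15
after ADD r0, r0, #1: r0=3+1=4
CMP r0, #6  (cmp 4,6)
BNE loop: taken
after SUB r3, r3, #18: r3=(-15)-18=-33
after ADD r0, r0, #1: r0=4+1=5
CMP r0, #6  (cmp 5,6)
BNE loop: taken
after SUB r3, r3, #18: r3=(-33)-18=-51
after ADD r0, r0, #1: r0=5+1=6
CMP r0, #6  (cmp 6,6)
BNE loop: not taken
halt.

-51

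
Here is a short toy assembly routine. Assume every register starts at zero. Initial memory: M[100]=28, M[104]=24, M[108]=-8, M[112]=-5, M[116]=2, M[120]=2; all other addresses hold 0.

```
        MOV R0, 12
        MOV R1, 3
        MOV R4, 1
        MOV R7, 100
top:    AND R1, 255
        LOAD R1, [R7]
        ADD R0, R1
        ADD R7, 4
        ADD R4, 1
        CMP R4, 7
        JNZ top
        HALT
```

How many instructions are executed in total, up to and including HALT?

47

R0=12
R1=3
R4=1
R7=100
R1=3&255=3
R1=M[100]=28
R0=12+28=40
R7=100+4=104
R4=1+1=2
CMP R4, 7  (cmp 2,7)
JNZ top: taken
R1=28&255=28
R1=M[104]=24
R0=40+24=64
R7=104+4=108
R4=2+1=3
CMP R4, 7  (cmp 3,7)
JNZ top: taken
R1=24&255=24
R1=M[108]=-8
R0=64+(-8)=56
R7=108+4=112
R4=3+1=4
CMP R4, 7  (cmp 4,7)
JNZ top: taken
R1=(-8)&255=248
R1=M[112]=-5
R0=56+(-5)=51
R7=112+4=116
R4=4+1=5
CMP R4, 7  (cmp 5,7)
JNZ top: taken
R1=(-5)&255=251
R1=M[116]=2
R0=51+2=53
R7=116+4=120
R4=5+1=6
CMP R4, 7  (cmp 6,7)
JNZ top: taken
R1=2&255=2
R1=M[120]=2
R0=53+2=55
R7=120+4=124
R4=6+1=7
CMP R4, 7  (cmp 7,7)
JNZ top: not taken
halt.
Total executed instructions: 47.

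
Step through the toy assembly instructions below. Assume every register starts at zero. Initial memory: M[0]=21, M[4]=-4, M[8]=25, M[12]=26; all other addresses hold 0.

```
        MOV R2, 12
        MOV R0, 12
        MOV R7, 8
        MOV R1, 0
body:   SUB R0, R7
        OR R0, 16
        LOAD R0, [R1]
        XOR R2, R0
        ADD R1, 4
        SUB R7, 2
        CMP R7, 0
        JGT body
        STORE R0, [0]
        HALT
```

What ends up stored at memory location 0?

after MOV R2, 12: R2=12
after MOV R0, 12: R0=12
after MOV R7, 8: R7=8
after MOV R1, 0: R1=0
after SUB R0, R7: R0=12-8=4
after OR R0, 16: R0=4|16=20
after LOAD R0, [R1]: R0=M[0]=21
after XOR R2, R0: R2=12^21=25
after ADD R1, 4: R1=0+4=4
after SUB R7, 2: R7=8-2=6
CMP R7, 0  (cmp 6,0)
JGT body: taken
after SUB R0, R7: R0=21-6=15
after OR R0, 16: R0=15|16=31
after LOAD R0, [R1]: R0=M[4]=-4
after XOR R2, R0: R2=25^(-4)=-27
after ADD R1, 4: R1=4+4=8
after SUB R7, 2: R7=6-2=4
CMP R7, 0  (cmp 4,0)
JGT body: taken
after SUB R0, R7: R0=(-4)-4=-8
after OR R0, 16: R0=(-8)|16=-8
after LOAD R0, [R1]: R0=M[8]=25
after XOR R2, R0: R2=(-27)^25=-4
after ADD R1, 4: R1=8+4=12
after SUB R7, 2: R7=4-2=2
CMP R7, 0  (cmp 2,0)
JGT body: taken
after SUB R0, R7: R0=25-2=23
after OR R0, 16: R0=23|16=23
after LOAD R0, [R1]: R0=M[12]=26
after XOR R2, R0: R2=(-4)^26=-26
after ADD R1, 4: R1=12+4=16
after SUB R7, 2: R7=2-2=0
CMP R7, 0  (cmp 0,0)
JGT body: not taken
STORE R0, [0] → M[0]=26
halt.

26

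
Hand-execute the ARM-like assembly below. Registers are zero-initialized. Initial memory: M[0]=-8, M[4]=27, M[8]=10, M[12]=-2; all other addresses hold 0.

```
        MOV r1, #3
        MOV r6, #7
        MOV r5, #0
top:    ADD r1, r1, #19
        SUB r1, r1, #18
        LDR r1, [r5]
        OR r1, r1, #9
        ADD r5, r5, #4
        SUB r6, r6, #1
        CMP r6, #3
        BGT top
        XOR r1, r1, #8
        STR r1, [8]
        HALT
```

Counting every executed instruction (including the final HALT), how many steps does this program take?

r1=3
r6=7
r5=0
r1=3+19=22
r1=22-18=4
r1=M[0]=-8
r1=(-8)|9=-7
r5=0+4=4
r6=7-1=6
CMP r6, #3  (cmp 6,3)
BGT top: taken
r1=(-7)+19=12
r1=12-18=-6
r1=M[4]=27
r1=27|9=27
r5=4+4=8
r6=6-1=5
CMP r6, #3  (cmp 5,3)
BGT top: taken
r1=27+19=46
r1=46-18=28
r1=M[8]=10
r1=10|9=11
r5=8+4=12
r6=5-1=4
CMP r6, #3  (cmp 4,3)
BGT top: taken
r1=11+19=30
r1=30-18=12
r1=M[12]=-2
r1=(-2)|9=-1
r5=12+4=16
r6=4-1=3
CMP r6, #3  (cmp 3,3)
BGT top: not taken
r1=(-1)^8=-9
STR r1, [8] → M[8]=-9
halt.
Total executed instructions: 38.

38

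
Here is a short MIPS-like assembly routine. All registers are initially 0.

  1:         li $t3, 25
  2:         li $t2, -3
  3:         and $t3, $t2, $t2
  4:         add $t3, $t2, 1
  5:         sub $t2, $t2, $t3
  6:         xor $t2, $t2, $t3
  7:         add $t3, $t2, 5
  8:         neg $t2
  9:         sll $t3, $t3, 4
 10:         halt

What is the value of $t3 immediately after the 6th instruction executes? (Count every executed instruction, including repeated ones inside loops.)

-2

$t3=25
$t2=-3
$t3=(-3)&(-3)=-3
$t3=(-3)+1=-2
$t2=(-3)-(-2)=-1
$t2=(-1)^(-2)=1
After step 6: $t3 = -2.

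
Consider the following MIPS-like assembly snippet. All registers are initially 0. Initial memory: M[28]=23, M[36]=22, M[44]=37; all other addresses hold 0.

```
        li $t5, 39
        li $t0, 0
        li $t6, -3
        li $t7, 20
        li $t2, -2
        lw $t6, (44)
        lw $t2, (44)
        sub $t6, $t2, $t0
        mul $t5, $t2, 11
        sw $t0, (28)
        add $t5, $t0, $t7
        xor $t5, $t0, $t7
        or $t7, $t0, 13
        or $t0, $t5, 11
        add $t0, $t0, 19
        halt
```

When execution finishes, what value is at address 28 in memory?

after li $t5, 39: $t5=39
after li $t0, 0: $t0=0
after li $t6, -3: $t6=-3
after li $t7, 20: $t7=20
after li $t2, -2: $t2=-2
after lw $t6, (44): $t6=M[44]=37
after lw $t2, (44): $t2=M[44]=37
after sub $t6, $t2, $t0: $t6=37-0=37
after mul $t5, $t2, 11: $t5=37*11=407
sw $t0, (28) → M[28]=0
after add $t5, $t0, $t7: $t5=0+20=20
after xor $t5, $t0, $t7: $t5=0^20=20
after or $t7, $t0, 13: $t7=0|13=13
after or $t0, $t5, 11: $t0=20|11=31
after add $t0, $t0, 19: $t0=31+19=50
halt.

0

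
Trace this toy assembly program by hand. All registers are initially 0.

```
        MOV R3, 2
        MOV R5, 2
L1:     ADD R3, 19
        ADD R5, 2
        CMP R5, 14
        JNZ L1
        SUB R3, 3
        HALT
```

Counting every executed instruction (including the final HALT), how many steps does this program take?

28

R3=2
R5=2
R3=2+19=21
R5=2+2=4
CMP R5, 14  (cmp 4,14)
JNZ L1: taken
R3=21+19=40
R5=4+2=6
CMP R5, 14  (cmp 6,14)
JNZ L1: taken
R3=40+19=59
R5=6+2=8
CMP R5, 14  (cmp 8,14)
JNZ L1: taken
R3=59+19=78
R5=8+2=10
CMP R5, 14  (cmp 10,14)
JNZ L1: taken
R3=78+19=97
R5=10+2=12
CMP R5, 14  (cmp 12,14)
JNZ L1: taken
R3=97+19=116
R5=12+2=14
CMP R5, 14  (cmp 14,14)
JNZ L1: not taken
R3=116-3=113
halt.
Total executed instructions: 28.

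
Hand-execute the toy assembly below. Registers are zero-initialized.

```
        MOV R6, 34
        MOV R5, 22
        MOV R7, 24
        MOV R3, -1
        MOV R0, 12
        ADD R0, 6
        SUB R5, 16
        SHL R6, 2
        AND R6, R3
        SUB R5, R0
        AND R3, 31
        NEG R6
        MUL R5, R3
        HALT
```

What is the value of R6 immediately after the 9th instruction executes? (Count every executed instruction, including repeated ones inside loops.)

R6=34
R5=22
R7=24
R3=-1
R0=12
R0=12+6=18
R5=22-16=6
R6=34<<2=136
R6=136&(-1)=136
After step 9: R6 = 136.

136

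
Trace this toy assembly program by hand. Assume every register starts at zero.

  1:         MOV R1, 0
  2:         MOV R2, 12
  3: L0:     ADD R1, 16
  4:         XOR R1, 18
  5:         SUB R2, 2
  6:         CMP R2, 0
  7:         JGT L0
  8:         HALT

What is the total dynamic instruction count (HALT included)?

33

after MOV R1, 0: R1=0
after MOV R2, 12: R2=12
after ADD R1, 16: R1=0+16=16
after XOR R1, 18: R1=16^18=2
after SUB R2, 2: R2=12-2=10
CMP R2, 0  (cmp 10,0)
JGT L0: taken
after ADD R1, 16: R1=2+16=18
after XOR R1, 18: R1=18^18=0
after SUB R2, 2: R2=10-2=8
CMP R2, 0  (cmp 8,0)
JGT L0: taken
after ADD R1, 16: R1=0+16=16
after XOR R1, 18: R1=16^18=2
after SUB R2, 2: R2=8-2=6
CMP R2, 0  (cmp 6,0)
JGT L0: taken
after ADD R1, 16: R1=2+16=18
after XOR R1, 18: R1=18^18=0
after SUB R2, 2: R2=6-2=4
CMP R2, 0  (cmp 4,0)
JGT L0: taken
after ADD R1, 16: R1=0+16=16
after XOR R1, 18: R1=16^18=2
after SUB R2, 2: R2=4-2=2
CMP R2, 0  (cmp 2,0)
JGT L0: taken
after ADD R1, 16: R1=2+16=18
after XOR R1, 18: R1=18^18=0
after SUB R2, 2: R2=2-2=0
CMP R2, 0  (cmp 0,0)
JGT L0: not taken
halt.
Total executed instructions: 33.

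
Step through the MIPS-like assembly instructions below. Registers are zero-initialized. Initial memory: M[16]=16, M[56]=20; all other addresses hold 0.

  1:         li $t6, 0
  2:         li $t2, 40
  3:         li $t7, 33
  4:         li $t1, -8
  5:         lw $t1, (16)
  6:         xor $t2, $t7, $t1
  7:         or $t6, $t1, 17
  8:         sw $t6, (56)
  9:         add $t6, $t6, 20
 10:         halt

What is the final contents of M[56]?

after li $t6, 0: $t6=0
after li $t2, 40: $t2=40
after li $t7, 33: $t7=33
after li $t1, -8: $t1=-8
after lw $t1, (16): $t1=M[16]=16
after xor $t2, $t7, $t1: $t2=33^16=49
after or $t6, $t1, 17: $t6=16|17=17
sw $t6, (56) → M[56]=17
after add $t6, $t6, 20: $t6=17+20=37
halt.

17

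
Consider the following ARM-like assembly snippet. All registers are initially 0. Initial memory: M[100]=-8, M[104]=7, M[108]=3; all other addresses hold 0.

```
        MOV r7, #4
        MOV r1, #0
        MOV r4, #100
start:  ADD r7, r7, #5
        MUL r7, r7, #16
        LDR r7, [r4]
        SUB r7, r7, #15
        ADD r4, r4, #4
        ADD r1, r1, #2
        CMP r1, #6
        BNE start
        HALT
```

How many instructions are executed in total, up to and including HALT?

28

r7=4
r1=0
r4=100
r7=4+5=9
r7=9*16=144
r7=M[100]=-8
r7=(-8)-15=-23
r4=100+4=104
r1=0+2=2
CMP r1, #6  (cmp 2,6)
BNE start: taken
r7=(-23)+5=-18
r7=(-18)*16=-288
r7=M[104]=7
r7=7-15=-8
r4=104+4=108
r1=2+2=4
CMP r1, #6  (cmp 4,6)
BNE start: taken
r7=(-8)+5=-3
r7=(-3)*16=-48
r7=M[108]=3
r7=3-15=-12
r4=108+4=112
r1=4+2=6
CMP r1, #6  (cmp 6,6)
BNE start: not taken
halt.
Total executed instructions: 28.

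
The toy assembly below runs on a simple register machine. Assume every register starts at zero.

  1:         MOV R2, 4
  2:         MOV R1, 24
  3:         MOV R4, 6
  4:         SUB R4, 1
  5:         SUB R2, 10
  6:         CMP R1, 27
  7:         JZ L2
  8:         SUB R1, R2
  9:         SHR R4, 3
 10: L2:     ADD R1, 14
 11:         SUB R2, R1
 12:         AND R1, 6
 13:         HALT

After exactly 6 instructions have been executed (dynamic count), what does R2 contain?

R2=4
R1=24
R4=6
R4=6-1=5
R2=4-10=-6
CMP R1, 27  (cmp 24,27)
After step 6: R2 = -6.

-6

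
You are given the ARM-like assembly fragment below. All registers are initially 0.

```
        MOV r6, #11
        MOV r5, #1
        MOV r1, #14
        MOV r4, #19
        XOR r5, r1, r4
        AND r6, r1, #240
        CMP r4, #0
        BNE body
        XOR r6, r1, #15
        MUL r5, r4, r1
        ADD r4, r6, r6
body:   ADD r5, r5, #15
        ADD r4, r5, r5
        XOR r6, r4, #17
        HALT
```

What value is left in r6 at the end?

73

after MOV r6, #11: r6=11
after MOV r5, #1: r5=1
after MOV r1, #14: r1=14
after MOV r4, #19: r4=19
after XOR r5, r1, r4: r5=14^19=29
after AND r6, r1, #240: r6=14&240=0
CMP r4, #0  (cmp 19,0)
BNE body: taken
after ADD r5, r5, #15: r5=29+15=44
after ADD r4, r5, r5: r4=44+44=88
after XOR r6, r4, #17: r6=88^17=73
halt.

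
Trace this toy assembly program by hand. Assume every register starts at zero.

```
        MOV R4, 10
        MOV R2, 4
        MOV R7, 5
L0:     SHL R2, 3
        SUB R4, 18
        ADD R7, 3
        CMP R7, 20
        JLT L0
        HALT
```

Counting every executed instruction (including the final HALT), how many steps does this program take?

MOV R4, 10 → R4=10
MOV R2, 4 → R2=4
MOV R7, 5 → R7=5
SHL R2, 3 → R2=4<<3=32
SUB R4, 18 → R4=10-18=-8
ADD R7, 3 → R7=5+3=8
CMP R7, 20  (cmp 8,20)
JLT L0: taken
SHL R2, 3 → R2=32<<3=256
SUB R4, 18 → R4=(-8)-18=-26
ADD R7, 3 → R7=8+3=11
CMP R7, 20  (cmp 11,20)
JLT L0: taken
SHL R2, 3 → R2=256<<3=2048
SUB R4, 18 → R4=(-26)-18=-44
ADD R7, 3 → R7=11+3=14
CMP R7, 20  (cmp 14,20)
JLT L0: taken
SHL R2, 3 → R2=2048<<3=16384
SUB R4, 18 → R4=(-44)-18=-62
ADD R7, 3 → R7=14+3=17
CMP R7, 20  (cmp 17,20)
JLT L0: taken
SHL R2, 3 → R2=16384<<3=131072
SUB R4, 18 → R4=(-62)-18=-80
ADD R7, 3 → R7=17+3=20
CMP R7, 20  (cmp 20,20)
JLT L0: not taken
halt.
Total executed instructions: 29.

29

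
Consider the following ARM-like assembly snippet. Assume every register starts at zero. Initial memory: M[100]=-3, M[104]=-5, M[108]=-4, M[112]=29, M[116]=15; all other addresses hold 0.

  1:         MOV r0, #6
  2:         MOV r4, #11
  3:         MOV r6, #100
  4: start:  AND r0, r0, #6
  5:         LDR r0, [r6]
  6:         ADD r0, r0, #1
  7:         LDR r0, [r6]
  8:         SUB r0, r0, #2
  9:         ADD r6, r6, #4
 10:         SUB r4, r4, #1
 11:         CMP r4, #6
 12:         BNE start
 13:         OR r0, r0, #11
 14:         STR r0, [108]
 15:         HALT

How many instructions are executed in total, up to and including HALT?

MOV r0, #6 → r0=6
MOV r4, #11 → r4=11
MOV r6, #100 → r6=100
AND r0, r0, #6 → r0=6&6=6
LDR r0, [r6] → r0=M[100]=-3
ADD r0, r0, #1 → r0=(-3)+1=-2
LDR r0, [r6] → r0=M[100]=-3
SUB r0, r0, #2 → r0=(-3)-2=-5
ADD r6, r6, #4 → r6=100+4=104
SUB r4, r4, #1 → r4=11-1=10
CMP r4, #6  (cmp 10,6)
BNE start: taken
AND r0, r0, #6 → r0=(-5)&6=2
LDR r0, [r6] → r0=M[104]=-5
ADD r0, r0, #1 → r0=(-5)+1=-4
LDR r0, [r6] → r0=M[104]=-5
SUB r0, r0, #2 → r0=(-5)-2=-7
ADD r6, r6, #4 → r6=104+4=108
SUB r4, r4, #1 → r4=10-1=9
CMP r4, #6  (cmp 9,6)
BNE start: taken
AND r0, r0, #6 → r0=(-7)&6=0
LDR r0, [r6] → r0=M[108]=-4
ADD r0, r0, #1 → r0=(-4)+1=-3
LDR r0, [r6] → r0=M[108]=-4
SUB r0, r0, #2 → r0=(-4)-2=-6
ADD r6, r6, #4 → r6=108+4=112
SUB r4, r4, #1 → r4=9-1=8
CMP r4, #6  (cmp 8,6)
BNE start: taken
AND r0, r0, #6 → r0=(-6)&6=2
LDR r0, [r6] → r0=M[112]=29
ADD r0, r0, #1 → r0=29+1=30
LDR r0, [r6] → r0=M[112]=29
SUB r0, r0, #2 → r0=29-2=27
ADD r6, r6, #4 → r6=112+4=116
SUB r4, r4, #1 → r4=8-1=7
CMP r4, #6  (cmp 7,6)
BNE start: taken
AND r0, r0, #6 → r0=27&6=2
LDR r0, [r6] → r0=M[116]=15
ADD r0, r0, #1 → r0=15+1=16
LDR r0, [r6] → r0=M[116]=15
SUB r0, r0, #2 → r0=15-2=13
ADD r6, r6, #4 → r6=116+4=120
SUB r4, r4, #1 → r4=7-1=6
CMP r4, #6  (cmp 6,6)
BNE start: not taken
OR r0, r0, #11 → r0=13|11=15
STR r0, [108] → M[108]=15
halt.
Total executed instructions: 51.

51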